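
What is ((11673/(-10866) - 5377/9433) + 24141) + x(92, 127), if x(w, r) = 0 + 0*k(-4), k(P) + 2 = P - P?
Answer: 824753096669/34166326 ≈ 24139.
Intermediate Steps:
k(P) = -2 (k(P) = -2 + (P - P) = -2 + 0 = -2)
x(w, r) = 0 (x(w, r) = 0 + 0*(-2) = 0 + 0 = 0)
((11673/(-10866) - 5377/9433) + 24141) + x(92, 127) = ((11673/(-10866) - 5377/9433) + 24141) + 0 = ((11673*(-1/10866) - 5377*1/9433) + 24141) + 0 = ((-3891/3622 - 5377/9433) + 24141) + 0 = (-56179297/34166326 + 24141) + 0 = 824753096669/34166326 + 0 = 824753096669/34166326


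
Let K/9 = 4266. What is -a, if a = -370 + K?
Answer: -38024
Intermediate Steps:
K = 38394 (K = 9*4266 = 38394)
a = 38024 (a = -370 + 38394 = 38024)
-a = -1*38024 = -38024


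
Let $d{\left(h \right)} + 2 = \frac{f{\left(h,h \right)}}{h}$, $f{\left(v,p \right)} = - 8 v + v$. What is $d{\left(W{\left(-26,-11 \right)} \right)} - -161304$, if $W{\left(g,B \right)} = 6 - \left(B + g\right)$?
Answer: $161295$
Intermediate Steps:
$f{\left(v,p \right)} = - 7 v$
$W{\left(g,B \right)} = 6 - B - g$ ($W{\left(g,B \right)} = 6 - \left(B + g\right) = 6 - B - g$)
$d{\left(h \right)} = -9$ ($d{\left(h \right)} = -2 + \frac{\left(-7\right) h}{h} = -2 - 7 = -9$)
$d{\left(W{\left(-26,-11 \right)} \right)} - -161304 = -9 - -161304 = -9 + 161304 = 161295$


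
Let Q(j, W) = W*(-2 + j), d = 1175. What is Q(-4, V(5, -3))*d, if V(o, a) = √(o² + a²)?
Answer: -7050*√34 ≈ -41108.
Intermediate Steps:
V(o, a) = √(a² + o²)
Q(-4, V(5, -3))*d = (√((-3)² + 5²)*(-2 - 4))*1175 = (√(9 + 25)*(-6))*1175 = (√34*(-6))*1175 = -6*√34*1175 = -7050*√34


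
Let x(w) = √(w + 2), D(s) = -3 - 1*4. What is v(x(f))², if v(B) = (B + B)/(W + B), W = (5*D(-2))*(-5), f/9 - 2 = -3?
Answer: -28/(175 + I*√7)² ≈ -0.00091366 + 2.7633e-5*I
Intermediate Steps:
D(s) = -7 (D(s) = -3 - 4 = -7)
f = -9 (f = 18 + 9*(-3) = 18 - 27 = -9)
W = 175 (W = (5*(-7))*(-5) = -35*(-5) = 175)
x(w) = √(2 + w)
v(B) = 2*B/(175 + B) (v(B) = (B + B)/(175 + B) = (2*B)/(175 + B) = 2*B/(175 + B))
v(x(f))² = (2*√(2 - 9)/(175 + √(2 - 9)))² = (2*√(-7)/(175 + √(-7)))² = (2*(I*√7)/(175 + I*√7))² = (2*I*√7/(175 + I*√7))² = -28/(175 + I*√7)²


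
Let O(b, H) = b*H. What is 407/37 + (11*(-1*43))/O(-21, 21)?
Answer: 5324/441 ≈ 12.073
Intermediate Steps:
O(b, H) = H*b
407/37 + (11*(-1*43))/O(-21, 21) = 407/37 + (11*(-1*43))/((21*(-21))) = 407*(1/37) + (11*(-43))/(-441) = 11 - 473*(-1/441) = 11 + 473/441 = 5324/441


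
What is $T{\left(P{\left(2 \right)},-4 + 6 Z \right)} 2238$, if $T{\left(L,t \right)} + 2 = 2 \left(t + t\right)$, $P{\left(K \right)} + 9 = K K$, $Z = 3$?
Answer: $120852$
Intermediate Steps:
$P{\left(K \right)} = -9 + K^{2}$ ($P{\left(K \right)} = -9 + K K = -9 + K^{2}$)
$T{\left(L,t \right)} = -2 + 4 t$ ($T{\left(L,t \right)} = -2 + 2 \left(t + t\right) = -2 + 2 \cdot 2 t = -2 + 4 t$)
$T{\left(P{\left(2 \right)},-4 + 6 Z \right)} 2238 = \left(-2 + 4 \left(-4 + 6 \cdot 3\right)\right) 2238 = \left(-2 + 4 \left(-4 + 18\right)\right) 2238 = \left(-2 + 4 \cdot 14\right) 2238 = \left(-2 + 56\right) 2238 = 54 \cdot 2238 = 120852$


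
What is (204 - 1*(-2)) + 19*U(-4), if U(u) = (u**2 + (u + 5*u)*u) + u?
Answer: 2258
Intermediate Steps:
U(u) = u + 7*u**2 (U(u) = (u**2 + (6*u)*u) + u = (u**2 + 6*u**2) + u = 7*u**2 + u = u + 7*u**2)
(204 - 1*(-2)) + 19*U(-4) = (204 - 1*(-2)) + 19*(-4*(1 + 7*(-4))) = (204 + 2) + 19*(-4*(1 - 28)) = 206 + 19*(-4*(-27)) = 206 + 19*108 = 206 + 2052 = 2258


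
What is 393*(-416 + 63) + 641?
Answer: -138088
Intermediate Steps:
393*(-416 + 63) + 641 = 393*(-353) + 641 = -138729 + 641 = -138088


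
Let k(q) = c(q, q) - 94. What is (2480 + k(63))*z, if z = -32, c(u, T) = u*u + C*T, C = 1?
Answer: -205376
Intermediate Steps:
c(u, T) = T + u² (c(u, T) = u*u + 1*T = u² + T = T + u²)
k(q) = -94 + q + q² (k(q) = (q + q²) - 94 = -94 + q + q²)
(2480 + k(63))*z = (2480 + (-94 + 63 + 63²))*(-32) = (2480 + (-94 + 63 + 3969))*(-32) = (2480 + 3938)*(-32) = 6418*(-32) = -205376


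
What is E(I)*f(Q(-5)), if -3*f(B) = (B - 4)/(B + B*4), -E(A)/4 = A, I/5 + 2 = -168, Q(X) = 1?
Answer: 680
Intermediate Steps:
I = -850 (I = -10 + 5*(-168) = -10 - 840 = -850)
E(A) = -4*A
f(B) = -(-4 + B)/(15*B) (f(B) = -(B - 4)/(3*(B + B*4)) = -(-4 + B)/(3*(B + 4*B)) = -(-4 + B)/(3*(5*B)) = -(-4 + B)*1/(5*B)/3 = -(-4 + B)/(15*B))
E(I)*f(Q(-5)) = (-4*(-850))*((1/15)*(4 - 1*1)/1) = 3400*((1/15)*1*(4 - 1)) = 3400*((1/15)*1*3) = 3400*(⅕) = 680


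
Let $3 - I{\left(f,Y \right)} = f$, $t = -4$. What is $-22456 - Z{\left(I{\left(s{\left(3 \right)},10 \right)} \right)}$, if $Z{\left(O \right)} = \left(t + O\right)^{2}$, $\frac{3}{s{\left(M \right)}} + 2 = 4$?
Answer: $- \frac{89849}{4} \approx -22462.0$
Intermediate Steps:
$s{\left(M \right)} = \frac{3}{2}$ ($s{\left(M \right)} = \frac{3}{-2 + 4} = \frac{3}{2}$)
$I{\left(f,Y \right)} = 3 - f$
$Z{\left(O \right)} = \left(-4 + O\right)^{2}$
$-22456 - Z{\left(I{\left(s{\left(3 \right)},10 \right)} \right)} = -22456 - \left(-4 + \left(3 - \frac{3}{2}\right)\right)^{2} = -22456 - \left(-4 + \frac{3}{2}\right)^{2} = -22456 - \left(- \frac{5}{2}\right)^{2} = -22456 - \frac{25}{4} = - \frac{89849}{4}$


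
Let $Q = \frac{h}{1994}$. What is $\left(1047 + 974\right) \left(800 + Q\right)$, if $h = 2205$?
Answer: $\frac{3228355505}{1994} \approx 1.619 \cdot 10^{6}$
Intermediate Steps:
$Q = \frac{2205}{1994} \approx 1.1058$
$\left(1047 + 974\right) \left(800 + Q\right) = \left(1047 + 974\right) \left(800 + \frac{2205}{1994}\right) = 2021 \cdot \frac{1597405}{1994} = \frac{3228355505}{1994}$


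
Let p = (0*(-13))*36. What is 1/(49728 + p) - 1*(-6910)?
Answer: 343620481/49728 ≈ 6910.0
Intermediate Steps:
p = 0 (p = 0*36 = 0)
1/(49728 + p) - 1*(-6910) = 1/(49728 + 0) - 1*(-6910) = 1/49728 + 6910 = 343620481/49728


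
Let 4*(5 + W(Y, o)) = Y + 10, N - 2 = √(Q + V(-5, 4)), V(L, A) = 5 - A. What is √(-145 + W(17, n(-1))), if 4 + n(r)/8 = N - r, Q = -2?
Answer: I*√573/2 ≈ 11.969*I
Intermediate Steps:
N = 2 + I (N = 2 + √(-2 + (5 - 1*4)) = 2 + √(-2 + (5 - 4)) = 2 + √(-2 + 1) = 2 + √(-1) = 2 + I ≈ 2.0 + 1.0*I)
n(r) = -16 - 8*r + 8*I (n(r) = -32 + 8*((2 + I) - r) = -32 + 8*(2 + I - r) = -32 + (16 - 8*r + 8*I) = -16 - 8*r + 8*I)
W(Y, o) = -5/2 + Y/4 (W(Y, o) = -5 + (Y + 10)/4 = -5 + (10 + Y)/4 = -5 + (5/2 + Y/4) = -5/2 + Y/4)
√(-145 + W(17, n(-1))) = √(-145 + (-5/2 + (¼)*17)) = √(-145 + (-5/2 + 17/4)) = √(-145 + 7/4) = √(-573/4) = I*√573/2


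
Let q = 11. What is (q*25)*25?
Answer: 6875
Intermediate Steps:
(q*25)*25 = (11*25)*25 = 275*25 = 6875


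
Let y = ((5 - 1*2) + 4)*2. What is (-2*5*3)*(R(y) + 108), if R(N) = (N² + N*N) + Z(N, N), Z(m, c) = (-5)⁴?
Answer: -33750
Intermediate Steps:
y = 14 (y = ((5 - 2) + 4)*2 = (3 + 4)*2 = 7*2 = 14)
Z(m, c) = 625
R(N) = 625 + 2*N² (R(N) = (N² + N*N) + 625 = (N² + N²) + 625 = 2*N² + 625 = 625 + 2*N²)
(-2*5*3)*(R(y) + 108) = (-2*5*3)*((625 + 2*14²) + 108) = (-10*3)*((625 + 2*196) + 108) = -30*((625 + 392) + 108) = -30*(1017 + 108) = -30*1125 = -33750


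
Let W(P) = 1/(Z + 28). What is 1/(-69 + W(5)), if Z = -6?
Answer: -22/1517 ≈ -0.014502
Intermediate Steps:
W(P) = 1/22 (W(P) = 1/(-6 + 28) = 1/22)
1/(-69 + W(5)) = 1/(-69 + 1/22) = 1/(-1517/22) = -22/1517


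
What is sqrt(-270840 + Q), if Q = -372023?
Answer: I*sqrt(642863) ≈ 801.79*I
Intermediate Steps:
sqrt(-270840 + Q) = sqrt(-270840 - 372023) = sqrt(-642863) = I*sqrt(642863)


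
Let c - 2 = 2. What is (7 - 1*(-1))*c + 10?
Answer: 42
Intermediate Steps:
c = 4 (c = 2 + 2 = 4)
(7 - 1*(-1))*c + 10 = (7 - 1*(-1))*4 + 10 = (7 + 1)*4 + 10 = 8*4 + 10 = 32 + 10 = 42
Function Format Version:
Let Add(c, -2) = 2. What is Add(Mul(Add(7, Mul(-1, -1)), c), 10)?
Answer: 42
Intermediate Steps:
c = 4 (c = Add(2, 2) = 4)
Add(Mul(Add(7, Mul(-1, -1)), c), 10) = Add(Mul(Add(7, Mul(-1, -1)), 4), 10) = Add(Mul(Add(7, 1), 4), 10) = Add(Mul(8, 4), 10) = Add(32, 10) = 42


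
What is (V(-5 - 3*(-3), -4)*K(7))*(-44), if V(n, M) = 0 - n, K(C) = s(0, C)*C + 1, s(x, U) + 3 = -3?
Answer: -7216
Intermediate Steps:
s(x, U) = -6 (s(x, U) = -3 - 3 = -6)
K(C) = 1 - 6*C (K(C) = -6*C + 1 = 1 - 6*C)
V(n, M) = -n
(V(-5 - 3*(-3), -4)*K(7))*(-44) = ((-(-5 - 3*(-3)))*(1 - 6*7))*(-44) = ((-(-5 + 9))*(1 - 42))*(-44) = (-1*4*(-41))*(-44) = -4*(-41)*(-44) = 164*(-44) = -7216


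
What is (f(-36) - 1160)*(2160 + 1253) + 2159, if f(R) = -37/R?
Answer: -142322875/36 ≈ -3.9534e+6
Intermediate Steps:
(f(-36) - 1160)*(2160 + 1253) + 2159 = (-37/(-36) - 1160)*(2160 + 1253) + 2159 = (-37*(-1/36) - 1160)*3413 + 2159 = (37/36 - 1160)*3413 + 2159 = -41723/36*3413 + 2159 = -142400599/36 + 2159 = -142322875/36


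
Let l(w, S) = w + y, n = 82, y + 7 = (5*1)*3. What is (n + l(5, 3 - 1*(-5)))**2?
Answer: 9025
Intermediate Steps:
y = 8 (y = -7 + (5*1)*3 = -7 + 5*3 = -7 + 15 = 8)
l(w, S) = 8 + w (l(w, S) = w + 8 = 8 + w)
(n + l(5, 3 - 1*(-5)))**2 = (82 + (8 + 5))**2 = (82 + 13)**2 = 95**2 = 9025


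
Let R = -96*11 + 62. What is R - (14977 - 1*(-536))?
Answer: -16507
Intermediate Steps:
R = -994 (R = -1056 + 62 = -994)
R - (14977 - 1*(-536)) = -994 - (14977 - 1*(-536)) = -994 - (14977 + 536) = -994 - 1*15513 = -994 - 15513 = -16507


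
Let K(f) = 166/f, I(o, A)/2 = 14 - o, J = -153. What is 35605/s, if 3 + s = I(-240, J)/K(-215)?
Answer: -2955215/54859 ≈ -53.869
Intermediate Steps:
I(o, A) = 28 - 2*o (I(o, A) = 2*(14 - o) = 28 - 2*o)
s = -54859/83 (s = -3 + (28 - 2*(-240))/((166/(-215))) = -3 + (28 + 480)/((166*(-1/215))) = -3 + 508/(-166/215) = -3 + 508*(-215/166) = -3 - 54610/83 = -54859/83 ≈ -660.95)
35605/s = 35605/(-54859/83) = 35605*(-83/54859) = -2955215/54859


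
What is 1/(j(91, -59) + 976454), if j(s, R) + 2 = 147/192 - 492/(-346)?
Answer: 11072/10811300765 ≈ 1.0241e-6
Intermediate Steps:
j(s, R) = 2077/11072 (j(s, R) = -2 + (147/192 - 492/(-346)) = -2 + (147*(1/192) - 492*(-1/346)) = -2 + (49/64 + 246/173) = -2 + 24221/11072 = 2077/11072)
1/(j(91, -59) + 976454) = 1/(2077/11072 + 976454) = 1/(10811300765/11072) = 11072/10811300765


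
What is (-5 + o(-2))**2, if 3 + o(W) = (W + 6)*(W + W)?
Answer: 576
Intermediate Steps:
o(W) = -3 + 2*W*(6 + W) (o(W) = -3 + (W + 6)*(W + W) = -3 + (6 + W)*(2*W) = -3 + 2*W*(6 + W))
(-5 + o(-2))**2 = (-5 + (-3 + 2*(-2)**2 + 12*(-2)))**2 = (-5 + (-3 + 2*4 - 24))**2 = (-5 + (-3 + 8 - 24))**2 = (-5 - 19)**2 = (-24)**2 = 576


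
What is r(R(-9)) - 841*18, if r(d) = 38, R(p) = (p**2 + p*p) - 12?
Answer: -15100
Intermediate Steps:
R(p) = -12 + 2*p**2 (R(p) = (p**2 + p**2) - 12 = 2*p**2 - 12 = -12 + 2*p**2)
r(R(-9)) - 841*18 = 38 - 841*18 = 38 - 15138 = -15100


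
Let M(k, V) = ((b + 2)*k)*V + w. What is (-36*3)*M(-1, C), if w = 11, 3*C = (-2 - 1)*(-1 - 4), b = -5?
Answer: -2808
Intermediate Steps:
C = 5 (C = ((-2 - 1)*(-1 - 4))/3 = (-3*(-5))/3 = (⅓)*15 = 5)
M(k, V) = 11 - 3*V*k (M(k, V) = ((-5 + 2)*k)*V + 11 = (-3*k)*V + 11 = -3*V*k + 11 = 11 - 3*V*k)
(-36*3)*M(-1, C) = (-36*3)*(11 - 3*5*(-1)) = -108*(11 + 15) = -108*26 = -2808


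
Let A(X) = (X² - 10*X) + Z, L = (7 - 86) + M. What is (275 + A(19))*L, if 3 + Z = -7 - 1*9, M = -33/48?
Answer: -544425/16 ≈ -34027.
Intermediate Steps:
M = -11/16 (M = -33*1/48 = -11/16 ≈ -0.68750)
Z = -19 (Z = -3 + (-7 - 1*9) = -3 + (-7 - 9) = -3 - 16 = -19)
L = -1275/16 (L = (7 - 86) - 11/16 = -79 - 11/16 = -1275/16 ≈ -79.688)
A(X) = -19 + X² - 10*X (A(X) = (X² - 10*X) - 19 = -19 + X² - 10*X)
(275 + A(19))*L = (275 + (-19 + 19² - 10*19))*(-1275/16) = (275 + (-19 + 361 - 190))*(-1275/16) = (275 + 152)*(-1275/16) = 427*(-1275/16) = -544425/16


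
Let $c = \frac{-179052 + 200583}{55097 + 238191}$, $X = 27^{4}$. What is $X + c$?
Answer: $\frac{155865289539}{293288} \approx 5.3144 \cdot 10^{5}$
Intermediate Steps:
$X = 531441$
$c = \frac{21531}{293288} \approx 0.073413$
$X + c = 531441 + \frac{21531}{293288} = \frac{155865289539}{293288}$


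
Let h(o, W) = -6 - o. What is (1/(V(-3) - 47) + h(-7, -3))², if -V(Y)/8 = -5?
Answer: 36/49 ≈ 0.73469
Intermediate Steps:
V(Y) = 40 (V(Y) = -8*(-5) = 40)
(1/(V(-3) - 47) + h(-7, -3))² = (1/(40 - 47) + (-6 - 1*(-7)))² = (1/(-7) + (-6 + 7))² = (-⅐ + 1)² = (6/7)² = 36/49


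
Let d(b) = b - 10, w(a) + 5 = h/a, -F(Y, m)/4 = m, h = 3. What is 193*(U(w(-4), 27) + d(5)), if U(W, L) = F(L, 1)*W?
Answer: 3474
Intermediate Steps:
F(Y, m) = -4*m
w(a) = -5 + 3/a
U(W, L) = -4*W (U(W, L) = (-4*1)*W = -4*W)
d(b) = -10 + b
193*(U(w(-4), 27) + d(5)) = 193*(-4*(-5 + 3/(-4)) + (-10 + 5)) = 193*(-4*(-5 + 3*(-¼)) - 5) = 193*(-4*(-5 - ¾) - 5) = 193*(-4*(-23/4) - 5) = 193*(23 - 5) = 193*18 = 3474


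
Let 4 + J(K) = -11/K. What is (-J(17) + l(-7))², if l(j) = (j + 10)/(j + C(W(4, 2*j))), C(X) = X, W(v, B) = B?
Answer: 287296/14161 ≈ 20.288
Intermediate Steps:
J(K) = -4 - 11/K
l(j) = (10 + j)/(3*j) (l(j) = (j + 10)/(j + 2*j) = (10 + j)/((3*j)) = (10 + j)*(1/(3*j)) = (10 + j)/(3*j))
(-J(17) + l(-7))² = (-(-4 - 11/17) + (⅓)*(10 - 7)/(-7))² = (-(-4 - 11*1/17) + (⅓)*(-⅐)*3)² = (-(-4 - 11/17) - ⅐)² = (-1*(-79/17) - ⅐)² = (79/17 - ⅐)² = (536/119)² = 287296/14161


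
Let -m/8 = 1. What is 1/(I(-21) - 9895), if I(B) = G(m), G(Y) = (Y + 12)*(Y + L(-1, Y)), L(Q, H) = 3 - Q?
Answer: -1/9911 ≈ -0.00010090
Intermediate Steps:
m = -8 (m = -8*1 = -8)
G(Y) = (4 + Y)*(12 + Y) (G(Y) = (Y + 12)*(Y + (3 - 1*(-1))) = (12 + Y)*(Y + (3 + 1)) = (12 + Y)*(Y + 4) = (12 + Y)*(4 + Y) = (4 + Y)*(12 + Y))
I(B) = -16 (I(B) = 48 + (-8)² + 16*(-8) = 48 + 64 - 128 = -16)
1/(I(-21) - 9895) = 1/(-16 - 9895) = 1/(-9911) = -1/9911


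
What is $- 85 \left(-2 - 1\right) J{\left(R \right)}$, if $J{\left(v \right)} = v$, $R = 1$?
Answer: $255$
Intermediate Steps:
$- 85 \left(-2 - 1\right) J{\left(R \right)} = - 85 \left(-2 - 1\right) 1 = - 85 \left(\left(-3\right) 1\right) = \left(-85\right) \left(-3\right) = 255$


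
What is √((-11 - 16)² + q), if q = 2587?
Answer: 2*√829 ≈ 57.585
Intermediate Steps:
√((-11 - 16)² + q) = √((-11 - 16)² + 2587) = √((-27)² + 2587) = √(729 + 2587) = √3316 = 2*√829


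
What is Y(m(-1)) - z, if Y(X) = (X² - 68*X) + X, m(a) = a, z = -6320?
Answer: 6388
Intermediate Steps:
Y(X) = X² - 67*X
Y(m(-1)) - z = -(-67 - 1) - 1*(-6320) = -1*(-68) + 6320 = 68 + 6320 = 6388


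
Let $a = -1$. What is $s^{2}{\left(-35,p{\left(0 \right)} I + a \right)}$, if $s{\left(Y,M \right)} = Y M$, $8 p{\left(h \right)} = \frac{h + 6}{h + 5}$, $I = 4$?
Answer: $196$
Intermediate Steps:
$p{\left(h \right)} = \frac{6 + h}{8 \left(5 + h\right)}$ ($p{\left(h \right)} = \frac{\left(h + 6\right) \frac{1}{h + 5}}{8} = \frac{\left(6 + h\right) \frac{1}{5 + h}}{8} = \frac{\frac{1}{5 + h} \left(6 + h\right)}{8} = \frac{6 + h}{8 \left(5 + h\right)}$)
$s{\left(Y,M \right)} = M Y$
$s^{2}{\left(-35,p{\left(0 \right)} I + a \right)} = \left(\left(\frac{6 + 0}{8 \left(5 + 0\right)} 4 - 1\right) \left(-35\right)\right)^{2} = \left(\left(\frac{1}{8} \cdot \frac{1}{5} \cdot 6 \cdot 4 - 1\right) \left(-35\right)\right)^{2} = \left(\left(\frac{3}{20} \cdot 4 - 1\right) \left(-35\right)\right)^{2} = \left(\left(\frac{3}{5} - 1\right) \left(-35\right)\right)^{2} = \left(\left(- \frac{2}{5}\right) \left(-35\right)\right)^{2} = 14^{2} = 196$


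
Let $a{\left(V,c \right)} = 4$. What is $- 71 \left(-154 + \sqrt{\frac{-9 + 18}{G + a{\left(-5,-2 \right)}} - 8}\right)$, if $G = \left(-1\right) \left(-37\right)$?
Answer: $10934 - \frac{71 i \sqrt{13079}}{41} \approx 10934.0 - 198.04 i$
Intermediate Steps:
$G = 37$
$- 71 \left(-154 + \sqrt{\frac{-9 + 18}{G + a{\left(-5,-2 \right)}} - 8}\right) = - 71 \left(-154 + \sqrt{\frac{-9 + 18}{37 + 4} - 8}\right) = - 71 \left(-154 + \sqrt{\frac{9}{41} - 8}\right) = - 71 \left(-154 + \sqrt{- \frac{319}{41}}\right) = - 71 \left(-154 + \frac{i \sqrt{13079}}{41}\right) = 10934 - \frac{71 i \sqrt{13079}}{41}$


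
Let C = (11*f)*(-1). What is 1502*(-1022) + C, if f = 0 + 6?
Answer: -1535110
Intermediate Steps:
f = 6
C = -66 (C = (11*6)*(-1) = 66*(-1) = -66)
1502*(-1022) + C = 1502*(-1022) - 66 = -1535044 - 66 = -1535110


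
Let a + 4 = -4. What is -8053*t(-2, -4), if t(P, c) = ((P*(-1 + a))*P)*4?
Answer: 1159632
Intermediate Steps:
a = -8 (a = -4 - 4 = -8)
t(P, c) = -36*P² (t(P, c) = ((P*(-1 - 8))*P)*4 = ((P*(-9))*P)*4 = ((-9*P)*P)*4 = -9*P²*4 = -36*P²)
-8053*t(-2, -4) = -8053*(-36*(-2)²) = -8053*(-36*4) = -8053*(-144) = -1*(-1159632) = 1159632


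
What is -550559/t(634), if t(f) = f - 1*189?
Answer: -550559/445 ≈ -1237.2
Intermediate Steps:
t(f) = -189 + f (t(f) = f - 189 = -189 + f)
-550559/t(634) = -550559/(-189 + 634) = -550559/445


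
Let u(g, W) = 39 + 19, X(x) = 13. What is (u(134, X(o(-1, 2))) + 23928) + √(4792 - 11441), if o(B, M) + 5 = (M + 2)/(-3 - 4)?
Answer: 23986 + I*√6649 ≈ 23986.0 + 81.541*I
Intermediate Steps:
o(B, M) = -37/7 - M/7 (o(B, M) = -5 + (M + 2)/(-3 - 4) = -5 + (2 + M)/(-7) = -5 + (2 + M)*(-⅐) = -5 + (-2/7 - M/7) = -37/7 - M/7)
u(g, W) = 58
(u(134, X(o(-1, 2))) + 23928) + √(4792 - 11441) = (58 + 23928) + √(4792 - 11441) = 23986 + √(-6649) = 23986 + I*√6649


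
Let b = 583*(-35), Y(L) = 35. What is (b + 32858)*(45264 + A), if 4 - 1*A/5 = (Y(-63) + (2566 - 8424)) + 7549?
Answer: 456452262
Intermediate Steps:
A = -8610 (A = 20 - 5*((35 + (2566 - 8424)) + 7549) = 20 - 5*((35 - 5858) + 7549) = 20 - 5*(-5823 + 7549) = 20 - 5*1726 = 20 - 8630 = -8610)
b = -20405
(b + 32858)*(45264 + A) = (-20405 + 32858)*(45264 - 8610) = 12453*36654 = 456452262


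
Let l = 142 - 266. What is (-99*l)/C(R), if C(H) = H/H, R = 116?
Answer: 12276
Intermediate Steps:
l = -124
C(H) = 1
(-99*l)/C(R) = -99*(-124)/1 = 12276*1 = 12276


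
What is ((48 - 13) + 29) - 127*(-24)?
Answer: 3112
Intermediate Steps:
((48 - 13) + 29) - 127*(-24) = (35 + 29) + 3048 = 64 + 3048 = 3112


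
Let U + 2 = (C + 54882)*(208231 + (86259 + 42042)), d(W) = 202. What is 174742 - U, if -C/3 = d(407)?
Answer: -18265436088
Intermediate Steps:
C = -606 (C = -3*202 = -606)
U = 18265610830 (U = -2 + (-606 + 54882)*(208231 + (86259 + 42042)) = -2 + 54276*(208231 + 128301) = -2 + 54276*336532 = -2 + 18265610832 = 18265610830)
174742 - U = 174742 - 1*18265610830 = 174742 - 18265610830 = -18265436088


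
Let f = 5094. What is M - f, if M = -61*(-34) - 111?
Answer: -3131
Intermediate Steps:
M = 1963 (M = 2074 - 111 = 1963)
M - f = 1963 - 1*5094 = 1963 - 5094 = -3131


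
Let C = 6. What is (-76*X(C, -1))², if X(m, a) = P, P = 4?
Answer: 92416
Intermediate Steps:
X(m, a) = 4
(-76*X(C, -1))² = (-76*4)² = (-304)² = 92416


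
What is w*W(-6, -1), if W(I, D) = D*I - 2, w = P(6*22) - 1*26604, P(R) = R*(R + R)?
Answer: 32976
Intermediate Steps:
P(R) = 2*R² (P(R) = R*(2*R) = 2*R²)
w = 8244 (w = 2*(6*22)² - 1*26604 = 2*132² - 26604 = 2*17424 - 26604 = 34848 - 26604 = 8244)
W(I, D) = -2 + D*I
w*W(-6, -1) = 8244*(-2 - 1*(-6)) = 8244*(-2 + 6) = 8244*4 = 32976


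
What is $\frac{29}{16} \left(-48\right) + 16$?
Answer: $-71$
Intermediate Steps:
$\frac{29}{16} \left(-48\right) + 16 = -87 + 16 = -71$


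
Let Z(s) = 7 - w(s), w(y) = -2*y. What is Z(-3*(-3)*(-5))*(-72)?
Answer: 5976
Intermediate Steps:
Z(s) = 7 + 2*s (Z(s) = 7 - (-2)*s = 7 + 2*s)
Z(-3*(-3)*(-5))*(-72) = (7 + 2*(-3*(-3)*(-5)))*(-72) = (7 + 2*(9*(-5)))*(-72) = (7 + 2*(-45))*(-72) = (7 - 90)*(-72) = -83*(-72) = 5976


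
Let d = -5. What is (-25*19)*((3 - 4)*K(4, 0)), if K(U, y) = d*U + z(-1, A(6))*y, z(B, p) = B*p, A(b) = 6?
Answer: -9500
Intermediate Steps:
K(U, y) = -6*y - 5*U (K(U, y) = -5*U + (-1*6)*y = -5*U - 6*y = -6*y - 5*U)
(-25*19)*((3 - 4)*K(4, 0)) = (-25*19)*((3 - 4)*(-6*0 - 5*4)) = -(-475)*(0 - 20) = -(-475)*(-20) = -475*20 = -9500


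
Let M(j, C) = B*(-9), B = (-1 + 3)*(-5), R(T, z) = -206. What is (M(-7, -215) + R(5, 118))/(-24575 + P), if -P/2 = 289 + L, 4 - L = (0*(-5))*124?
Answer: 116/25161 ≈ 0.0046103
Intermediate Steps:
B = -10 (B = 2*(-5) = -10)
L = 4 (L = 4 - 0*(-5)*124 = 4 - 0*124 = 4 - 1*0 = 4 + 0 = 4)
M(j, C) = 90 (M(j, C) = -10*(-9) = 90)
P = -586 (P = -2*(289 + 4) = -2*293 = -586)
(M(-7, -215) + R(5, 118))/(-24575 + P) = (90 - 206)/(-24575 - 586) = -116/(-25161) = -116*(-1/25161) = 116/25161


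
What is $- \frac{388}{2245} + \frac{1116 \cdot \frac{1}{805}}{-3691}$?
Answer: $- \frac{231070472}{1334093495} \approx -0.1732$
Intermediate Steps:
$- \frac{388}{2245} + \frac{1116 \cdot \frac{1}{805}}{-3691} = \left(-388\right) \frac{1}{2245} + 1116 \cdot \frac{1}{805} \left(- \frac{1}{3691}\right) = - \frac{388}{2245} + \frac{1116}{805} \left(- \frac{1}{3691}\right) = - \frac{388}{2245} - \frac{1116}{2971255} = - \frac{231070472}{1334093495}$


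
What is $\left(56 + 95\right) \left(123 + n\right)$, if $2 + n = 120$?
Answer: $36391$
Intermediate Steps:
$n = 118$ ($n = -2 + 120 = 118$)
$\left(56 + 95\right) \left(123 + n\right) = \left(56 + 95\right) \left(123 + 118\right) = 151 \cdot 241 = 36391$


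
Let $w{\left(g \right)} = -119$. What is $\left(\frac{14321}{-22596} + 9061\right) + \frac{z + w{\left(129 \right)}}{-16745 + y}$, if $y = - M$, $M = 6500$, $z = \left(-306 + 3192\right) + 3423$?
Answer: $\frac{951752660867}{105048804} \approx 9060.1$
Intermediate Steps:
$z = 6309$ ($z = 2886 + 3423 = 6309$)
$y = -6500$ ($y = \left(-1\right) 6500 = -6500$)
$\left(\frac{14321}{-22596} + 9061\right) + \frac{z + w{\left(129 \right)}}{-16745 + y} = \left(\frac{14321}{-22596} + 9061\right) + \frac{6309 - 119}{-16745 - 6500} = \left(14321 \left(- \frac{1}{22596}\right) + 9061\right) + \frac{6190}{-23245} = \left(- \frac{14321}{22596} + 9061\right) + 6190 \left(- \frac{1}{23245}\right) = \frac{204728035}{22596} - \frac{1238}{4649} = \frac{951752660867}{105048804}$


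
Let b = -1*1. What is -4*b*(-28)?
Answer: -112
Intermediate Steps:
b = -1
-4*b*(-28) = -4*(-1)*(-28) = 4*(-28) = -112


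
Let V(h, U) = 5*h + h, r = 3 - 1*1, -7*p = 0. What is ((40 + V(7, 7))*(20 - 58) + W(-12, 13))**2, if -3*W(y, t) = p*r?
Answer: 9709456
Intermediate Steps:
p = 0 (p = -1/7*0 = 0)
r = 2 (r = 3 - 1 = 2)
V(h, U) = 6*h
W(y, t) = 0 (W(y, t) = -0*2 = -1/3*0 = 0)
((40 + V(7, 7))*(20 - 58) + W(-12, 13))**2 = ((40 + 6*7)*(20 - 58) + 0)**2 = ((40 + 42)*(-38) + 0)**2 = (82*(-38) + 0)**2 = (-3116 + 0)**2 = (-3116)**2 = 9709456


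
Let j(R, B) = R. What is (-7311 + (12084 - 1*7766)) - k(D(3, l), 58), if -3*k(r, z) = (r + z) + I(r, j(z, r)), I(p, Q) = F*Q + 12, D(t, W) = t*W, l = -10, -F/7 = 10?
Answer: -4333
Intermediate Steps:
F = -70 (F = -7*10 = -70)
D(t, W) = W*t
I(p, Q) = 12 - 70*Q (I(p, Q) = -70*Q + 12 = 12 - 70*Q)
k(r, z) = -4 + 23*z - r/3 (k(r, z) = -((r + z) + (12 - 70*z))/3 = -(12 + r - 69*z)/3 = -4 + 23*z - r/3)
(-7311 + (12084 - 1*7766)) - k(D(3, l), 58) = (-7311 + (12084 - 1*7766)) - (-4 + 23*58 - (-10)*3/3) = (-7311 + (12084 - 7766)) - (-4 + 1334 - ⅓*(-30)) = (-7311 + 4318) - (-4 + 1334 + 10) = -2993 - 1*1340 = -2993 - 1340 = -4333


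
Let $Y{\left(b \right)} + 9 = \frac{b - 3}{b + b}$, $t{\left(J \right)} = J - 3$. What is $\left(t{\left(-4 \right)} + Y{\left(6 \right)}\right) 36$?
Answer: $-567$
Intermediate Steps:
$t{\left(J \right)} = -3 + J$
$Y{\left(b \right)} = -9 + \frac{-3 + b}{2 b}$ ($Y{\left(b \right)} = -9 + \frac{b - 3}{b + b} = -9 + \frac{-3 + b}{2 b}$)
$\left(t{\left(-4 \right)} + Y{\left(6 \right)}\right) 36 = \left(\left(-3 - 4\right) + \frac{-3 - 102}{2 \cdot 6}\right) 36 = \left(-7 + \frac{1}{2} \cdot \frac{1}{6} \left(-3 - 102\right)\right) 36 = \left(-7 + \frac{1}{2} \cdot \frac{1}{6} \left(-105\right)\right) 36 = \left(-7 - \frac{35}{4}\right) 36 = \left(- \frac{63}{4}\right) 36 = -567$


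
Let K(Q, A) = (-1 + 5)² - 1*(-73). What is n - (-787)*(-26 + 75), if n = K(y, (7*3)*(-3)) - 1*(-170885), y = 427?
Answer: 209537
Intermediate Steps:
K(Q, A) = 89 (K(Q, A) = 4² + 73 = 16 + 73 = 89)
n = 170974 (n = 89 - 1*(-170885) = 89 + 170885 = 170974)
n - (-787)*(-26 + 75) = 170974 - (-787)*(-26 + 75) = 170974 - (-787)*49 = 170974 - 1*(-38563) = 170974 + 38563 = 209537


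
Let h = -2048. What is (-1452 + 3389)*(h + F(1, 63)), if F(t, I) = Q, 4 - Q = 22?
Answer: -4001842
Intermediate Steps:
Q = -18 (Q = 4 - 1*22 = 4 - 22 = -18)
F(t, I) = -18
(-1452 + 3389)*(h + F(1, 63)) = (-1452 + 3389)*(-2048 - 18) = 1937*(-2066) = -4001842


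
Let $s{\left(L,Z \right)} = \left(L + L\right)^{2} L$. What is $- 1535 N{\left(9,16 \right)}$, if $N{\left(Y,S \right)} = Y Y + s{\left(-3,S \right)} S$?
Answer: $2528145$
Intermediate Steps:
$s{\left(L,Z \right)} = 4 L^{3}$ ($s{\left(L,Z \right)} = \left(2 L\right)^{2} L = 4 L^{2} L = 4 L^{3}$)
$N{\left(Y,S \right)} = Y^{2} - 108 S$ ($N{\left(Y,S \right)} = Y Y + 4 \left(-3\right)^{3} S = Y^{2} + 4 \left(-27\right) S = Y^{2} - 108 S$)
$- 1535 N{\left(9,16 \right)} = - 1535 \left(9^{2} - 1728\right) = - 1535 \left(81 - 1728\right) = \left(-1535\right) \left(-1647\right) = 2528145$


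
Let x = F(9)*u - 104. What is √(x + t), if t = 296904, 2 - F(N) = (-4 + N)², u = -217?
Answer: 7*√6159 ≈ 549.36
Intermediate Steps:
F(N) = 2 - (-4 + N)²
x = 4887 (x = (2 - (-4 + 9)²)*(-217) - 104 = (2 - 1*5²)*(-217) - 104 = (2 - 1*25)*(-217) - 104 = (2 - 25)*(-217) - 104 = -23*(-217) - 104 = 4991 - 104 = 4887)
√(x + t) = √(4887 + 296904) = √301791 = 7*√6159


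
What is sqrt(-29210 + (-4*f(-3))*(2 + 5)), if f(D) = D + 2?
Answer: I*sqrt(29182) ≈ 170.83*I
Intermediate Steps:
f(D) = 2 + D
sqrt(-29210 + (-4*f(-3))*(2 + 5)) = sqrt(-29210 + (-4*(2 - 3))*(2 + 5)) = sqrt(-29210 - 4*(-1)*7) = sqrt(-29210 + 4*7) = sqrt(-29210 + 28) = sqrt(-29182) = I*sqrt(29182)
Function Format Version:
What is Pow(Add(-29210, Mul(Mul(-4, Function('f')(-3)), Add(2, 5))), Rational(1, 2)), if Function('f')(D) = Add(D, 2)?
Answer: Mul(I, Pow(29182, Rational(1, 2))) ≈ Mul(170.83, I)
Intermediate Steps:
Function('f')(D) = Add(2, D)
Pow(Add(-29210, Mul(Mul(-4, Function('f')(-3)), Add(2, 5))), Rational(1, 2)) = Pow(Add(-29210, Mul(Mul(-4, Add(2, -3)), Add(2, 5))), Rational(1, 2)) = Pow(Add(-29210, Mul(Mul(-4, -1), 7)), Rational(1, 2)) = Pow(Add(-29210, Mul(4, 7)), Rational(1, 2)) = Pow(Add(-29210, 28), Rational(1, 2)) = Pow(-29182, Rational(1, 2)) = Mul(I, Pow(29182, Rational(1, 2)))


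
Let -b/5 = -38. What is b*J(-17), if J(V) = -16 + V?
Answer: -6270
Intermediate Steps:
b = 190 (b = -5*(-38) = 190)
b*J(-17) = 190*(-16 - 17) = 190*(-33) = -6270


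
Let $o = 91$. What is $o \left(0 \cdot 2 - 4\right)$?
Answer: $-364$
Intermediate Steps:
$o \left(0 \cdot 2 - 4\right) = 91 \left(0 \cdot 2 - 4\right) = 91 \left(0 - 4\right) = 91 \left(-4\right) = -364$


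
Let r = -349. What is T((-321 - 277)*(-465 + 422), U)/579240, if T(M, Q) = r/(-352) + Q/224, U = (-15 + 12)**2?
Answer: 1271/713623680 ≈ 1.7811e-6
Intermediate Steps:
U = 9 (U = (-3)**2 = 9)
T(M, Q) = 349/352 + Q/224 (T(M, Q) = -349/(-352) + Q/224 = -349*(-1/352) + Q*(1/224) = 349/352 + Q/224)
T((-321 - 277)*(-465 + 422), U)/579240 = (349/352 + (1/224)*9)/579240 = (349/352 + 9/224)*(1/579240) = (1271/1232)*(1/579240) = 1271/713623680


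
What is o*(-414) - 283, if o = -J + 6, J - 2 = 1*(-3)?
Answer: -3181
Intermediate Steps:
J = -1 (J = 2 + 1*(-3) = 2 - 3 = -1)
o = 7 (o = -1*(-1) + 6 = 1 + 6 = 7)
o*(-414) - 283 = 7*(-414) - 283 = -2898 - 283 = -3181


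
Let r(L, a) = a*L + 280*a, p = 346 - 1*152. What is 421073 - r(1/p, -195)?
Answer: 92280757/194 ≈ 4.7567e+5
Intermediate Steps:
p = 194 (p = 346 - 152 = 194)
r(L, a) = 280*a + L*a (r(L, a) = L*a + 280*a = 280*a + L*a)
421073 - r(1/p, -195) = 421073 - (-195)*(280 + 1/194) = 421073 - (-195)*54321/194 = 421073 - 1*(-10592595/194) = 421073 + 10592595/194 = 92280757/194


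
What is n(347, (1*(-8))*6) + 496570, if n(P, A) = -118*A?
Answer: 502234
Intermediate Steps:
n(347, (1*(-8))*6) + 496570 = -118*1*(-8)*6 + 496570 = -(-944)*6 + 496570 = -118*(-48) + 496570 = 5664 + 496570 = 502234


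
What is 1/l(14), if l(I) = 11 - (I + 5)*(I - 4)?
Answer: -1/179 ≈ -0.0055866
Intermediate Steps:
l(I) = 11 - (-4 + I)*(5 + I) (l(I) = 11 - (5 + I)*(-4 + I) = 11 - (-4 + I)*(5 + I))
1/l(14) = 1/(31 - 1*14 - 1*14²) = 1/(31 - 14 - 1*196) = 1/(31 - 14 - 196) = 1/(-179) = -1/179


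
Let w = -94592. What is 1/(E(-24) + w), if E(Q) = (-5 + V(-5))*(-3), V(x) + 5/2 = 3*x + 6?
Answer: -2/189085 ≈ -1.0577e-5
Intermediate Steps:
V(x) = 7/2 + 3*x (V(x) = -5/2 + (3*x + 6) = -5/2 + (6 + 3*x) = 7/2 + 3*x)
E(Q) = 99/2 (E(Q) = (-5 + (7/2 + 3*(-5)))*(-3) = (-5 + (7/2 - 15))*(-3) = (-5 - 23/2)*(-3) = -33/2*(-3) = 99/2)
1/(E(-24) + w) = 1/(99/2 - 94592) = 1/(-189085/2) = -2/189085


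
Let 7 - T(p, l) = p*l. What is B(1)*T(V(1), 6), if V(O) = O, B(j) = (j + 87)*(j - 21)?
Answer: -1760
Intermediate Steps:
B(j) = (-21 + j)*(87 + j) (B(j) = (87 + j)*(-21 + j) = (-21 + j)*(87 + j))
T(p, l) = 7 - l*p (T(p, l) = 7 - p*l = 7 - l*p)
B(1)*T(V(1), 6) = (-1827 + 1² + 66*1)*(7 - 1*6*1) = (-1827 + 1 + 66)*(7 - 6) = -1760*1 = -1760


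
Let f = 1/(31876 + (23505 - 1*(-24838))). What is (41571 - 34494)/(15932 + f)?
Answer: 567709863/1278049109 ≈ 0.44420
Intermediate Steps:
f = 1/80219 (f = 1/(31876 + (23505 + 24838)) = 1/(31876 + 48343) = 1/80219 ≈ 1.2466e-5)
(41571 - 34494)/(15932 + f) = (41571 - 34494)/(15932 + 1/80219) = 7077/(1278049109/80219) = 7077*(80219/1278049109) = 567709863/1278049109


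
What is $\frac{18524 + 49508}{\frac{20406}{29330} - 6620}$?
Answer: $- \frac{938560}{91319} \approx -10.278$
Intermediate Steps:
$\frac{18524 + 49508}{\frac{20406}{29330} - 6620} = \frac{68032}{20406 \cdot \frac{1}{29330} - 6620} = \frac{68032}{\frac{10203}{14665} - 6620} = \frac{68032}{- \frac{97072097}{14665}} = 68032 \left(- \frac{14665}{97072097}\right) = - \frac{938560}{91319}$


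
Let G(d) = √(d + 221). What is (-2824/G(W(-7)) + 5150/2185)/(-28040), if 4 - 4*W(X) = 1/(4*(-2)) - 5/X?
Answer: -103/1225348 + 1412*√695730/174180975 ≈ 0.0066776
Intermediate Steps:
W(X) = 33/32 + 5/(4*X) (W(X) = 1 - (1/(4*(-2)) - 5/X)/4 = 1 - (1/(-8) - 5/X)/4 = 1 - (1*(-⅛) - 5/X)/4 = 1 - (-⅛ - 5/X)/4 = 1 + (1/32 + 5/(4*X)) = 33/32 + 5/(4*X))
G(d) = √(221 + d)
(-2824/G(W(-7)) + 5150/2185)/(-28040) = (-2824/√(221 + (1/32)*(40 + 33*(-7))/(-7)) + 5150/2185)/(-28040) = (-2824/√(221 + (1/32)*(-⅐)*(40 - 231)) + 5150*(1/2185))*(-1/28040) = (-2824/√(221 + (1/32)*(-⅐)*(-191)) + 1030/437)*(-1/28040) = (-2824/√(221 + 191/224) + 1030/437)*(-1/28040) = (-2824*4*√695730/49695 + 1030/437)*(-1/28040) = (-11296*√695730/49695 + 1030/437)*(-1/28040) = (1030/437 - 11296*√695730/49695)*(-1/28040) = -103/1225348 + 1412*√695730/174180975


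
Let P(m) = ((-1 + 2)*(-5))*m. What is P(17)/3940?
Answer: -17/788 ≈ -0.021574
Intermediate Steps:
P(m) = -5*m (P(m) = (1*(-5))*m = -5*m)
P(17)/3940 = -5*17/3940 = -85*1/3940 = -17/788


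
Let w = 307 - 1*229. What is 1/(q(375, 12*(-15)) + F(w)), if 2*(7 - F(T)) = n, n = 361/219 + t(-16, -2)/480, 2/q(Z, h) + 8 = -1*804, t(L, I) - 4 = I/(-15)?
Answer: 106696800/658215811 ≈ 0.16210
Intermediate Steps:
t(L, I) = 4 - I/15 (t(L, I) = 4 + I/(-15) = 4 + I*(-1/15) = 4 - I/15)
q(Z, h) = -1/406 (q(Z, h) = 2/(-8 - 1*804) = 2/(-8 - 804) = 2/(-812) = 2*(-1/812) = -1/406)
w = 78 (w = 307 - 229 = 78)
n = 435463/262800 (n = 361/219 + (4 - 1/15*(-2))/480 = 361*(1/219) + (4 + 2/15)*(1/480) = 361/219 + (62/15)*(1/480) = 361/219 + 31/3600 = 435463/262800 ≈ 1.6570)
F(T) = 3243737/525600 (F(T) = 7 - 1/2*435463/262800 = 7 - 435463/525600 = 3243737/525600)
1/(q(375, 12*(-15)) + F(w)) = 1/(-1/406 + 3243737/525600) = 1/(658215811/106696800) = 106696800/658215811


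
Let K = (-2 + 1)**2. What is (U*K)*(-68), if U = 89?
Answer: -6052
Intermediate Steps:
K = 1 (K = (-1)**2 = 1)
(U*K)*(-68) = (89*1)*(-68) = 89*(-68) = -6052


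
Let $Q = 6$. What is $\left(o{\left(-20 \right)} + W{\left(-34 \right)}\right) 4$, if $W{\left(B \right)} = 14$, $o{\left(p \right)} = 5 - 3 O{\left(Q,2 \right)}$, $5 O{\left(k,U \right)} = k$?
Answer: $\frac{308}{5} \approx 61.6$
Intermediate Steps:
$O{\left(k,U \right)} = \frac{k}{5}$
$o{\left(p \right)} = \frac{7}{5}$ ($o{\left(p \right)} = 5 - 3 \cdot \frac{1}{5} \cdot 6 = 5 - \frac{18}{5} = \frac{7}{5}$)
$\left(o{\left(-20 \right)} + W{\left(-34 \right)}\right) 4 = \left(\frac{7}{5} + 14\right) 4 = \frac{77}{5} \cdot 4 = \frac{308}{5}$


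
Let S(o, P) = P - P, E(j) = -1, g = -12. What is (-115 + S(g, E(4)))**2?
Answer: 13225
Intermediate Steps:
S(o, P) = 0
(-115 + S(g, E(4)))**2 = (-115 + 0)**2 = (-115)**2 = 13225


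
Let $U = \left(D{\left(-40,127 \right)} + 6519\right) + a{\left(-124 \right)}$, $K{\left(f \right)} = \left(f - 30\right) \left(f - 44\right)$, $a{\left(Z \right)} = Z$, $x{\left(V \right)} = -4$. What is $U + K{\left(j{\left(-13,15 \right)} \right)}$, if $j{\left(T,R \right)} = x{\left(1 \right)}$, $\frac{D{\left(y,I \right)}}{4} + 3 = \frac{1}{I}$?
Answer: $\frac{1017909}{127} \approx 8015.0$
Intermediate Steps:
$D{\left(y,I \right)} = -12 + \frac{4}{I}$
$j{\left(T,R \right)} = -4$
$K{\left(f \right)} = \left(-44 + f\right) \left(-30 + f\right)$ ($K{\left(f \right)} = \left(-30 + f\right) \left(-44 + f\right) = \left(-44 + f\right) \left(-30 + f\right)$)
$U = \frac{810645}{127}$ ($U = \left(\left(-12 + \frac{4}{127}\right) + 6519\right) - 124 = \left(- \frac{1520}{127} + 6519\right) - 124 = \frac{826393}{127} - 124 = \frac{810645}{127} \approx 6383.0$)
$U + K{\left(j{\left(-13,15 \right)} \right)} = \frac{810645}{127} + \left(1320 + \left(-4\right)^{2} - -296\right) = \frac{810645}{127} + \left(1320 + 16 + 296\right) = \frac{810645}{127} + 1632 = \frac{1017909}{127}$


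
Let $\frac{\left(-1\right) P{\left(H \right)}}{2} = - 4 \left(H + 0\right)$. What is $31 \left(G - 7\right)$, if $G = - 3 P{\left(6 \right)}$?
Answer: $-4681$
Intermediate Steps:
$P{\left(H \right)} = 8 H$ ($P{\left(H \right)} = - 2 \left(- 4 \left(H + 0\right)\right) = - 2 \left(- 4 H\right) = 8 H$)
$G = -144$ ($G = - 3 \cdot 8 \cdot 6 = \left(-3\right) 48 = -144$)
$31 \left(G - 7\right) = 31 \left(-144 - 7\right) = 31 \left(-151\right) = -4681$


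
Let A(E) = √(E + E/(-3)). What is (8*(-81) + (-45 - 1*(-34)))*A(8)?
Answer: -2636*√3/3 ≈ -1521.9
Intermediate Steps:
A(E) = √6*√E/3 (A(E) = √(E + E*(-⅓)) = √(E - E/3) = √(2*E/3) = √6*√E/3)
(8*(-81) + (-45 - 1*(-34)))*A(8) = (8*(-81) + (-45 - 1*(-34)))*(√6*√8/3) = (-648 + (-45 + 34))*(√6*(2*√2)/3) = (-648 - 11)*(4*√3/3) = -2636*√3/3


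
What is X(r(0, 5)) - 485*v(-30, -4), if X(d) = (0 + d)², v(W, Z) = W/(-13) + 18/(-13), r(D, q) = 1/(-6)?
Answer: -209507/468 ≈ -447.66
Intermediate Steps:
r(D, q) = -⅙
v(W, Z) = -18/13 - W/13 (v(W, Z) = W*(-1/13) + 18*(-1/13) = -W/13 - 18/13 = -18/13 - W/13)
X(d) = d²
X(r(0, 5)) - 485*v(-30, -4) = (-⅙)² - 485*(-18/13 - 1/13*(-30)) = 1/36 - 485*(-18/13 + 30/13) = 1/36 - 485*12/13 = 1/36 - 5820/13 = -209507/468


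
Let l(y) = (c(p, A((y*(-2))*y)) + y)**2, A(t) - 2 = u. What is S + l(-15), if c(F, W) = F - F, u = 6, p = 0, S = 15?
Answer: 240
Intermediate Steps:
A(t) = 8 (A(t) = 2 + 6 = 8)
c(F, W) = 0
l(y) = y**2 (l(y) = (0 + y)**2 = y**2)
S + l(-15) = 15 + (-15)**2 = 15 + 225 = 240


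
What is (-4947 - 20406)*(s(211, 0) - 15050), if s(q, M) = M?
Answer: 381562650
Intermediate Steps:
(-4947 - 20406)*(s(211, 0) - 15050) = (-4947 - 20406)*(0 - 15050) = -25353*(-15050) = 381562650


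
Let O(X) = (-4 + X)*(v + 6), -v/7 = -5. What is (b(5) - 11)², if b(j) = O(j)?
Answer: 900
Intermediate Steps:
v = 35 (v = -7*(-5) = 35)
O(X) = -164 + 41*X (O(X) = (-4 + X)*(35 + 6) = (-4 + X)*41 = -164 + 41*X)
b(j) = -164 + 41*j
(b(5) - 11)² = ((-164 + 41*5) - 11)² = ((-164 + 205) - 11)² = (41 - 11)² = 30² = 900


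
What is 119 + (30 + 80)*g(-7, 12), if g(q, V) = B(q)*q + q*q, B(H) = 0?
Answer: 5509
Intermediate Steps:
g(q, V) = q**2 (g(q, V) = 0*q + q*q = 0 + q**2 = q**2)
119 + (30 + 80)*g(-7, 12) = 119 + (30 + 80)*(-7)**2 = 119 + 110*49 = 119 + 5390 = 5509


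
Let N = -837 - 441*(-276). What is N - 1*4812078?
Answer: -4691199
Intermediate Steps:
N = 120879 (N = -837 + 121716 = 120879)
N - 1*4812078 = 120879 - 1*4812078 = 120879 - 4812078 = -4691199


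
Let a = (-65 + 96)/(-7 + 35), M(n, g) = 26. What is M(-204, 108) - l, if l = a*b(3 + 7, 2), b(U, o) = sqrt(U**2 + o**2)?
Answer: 26 - 31*sqrt(26)/14 ≈ 14.709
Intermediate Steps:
a = 31/28 ≈ 1.1071
l = 31*sqrt(26)/14 (l = 31*sqrt((3 + 7)**2 + 2**2)/28 = 31*sqrt(10**2 + 4)/28 = 31*sqrt(100 + 4)/28 = 31*sqrt(104)/28 = 31*(2*sqrt(26))/28 = 31*sqrt(26)/14 ≈ 11.291)
M(-204, 108) - l = 26 - 31*sqrt(26)/14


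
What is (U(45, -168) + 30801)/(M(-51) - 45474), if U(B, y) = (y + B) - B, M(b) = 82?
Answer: -30633/45392 ≈ -0.67485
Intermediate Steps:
U(B, y) = y (U(B, y) = (B + y) - B = y)
(U(45, -168) + 30801)/(M(-51) - 45474) = (-168 + 30801)/(82 - 45474) = 30633/(-45392) = 30633*(-1/45392) = -30633/45392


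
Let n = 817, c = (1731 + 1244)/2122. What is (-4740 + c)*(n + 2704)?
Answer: -35404728905/2122 ≈ -1.6685e+7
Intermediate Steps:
c = 2975/2122 (c = 2975*(1/2122) = 2975/2122 ≈ 1.4020)
(-4740 + c)*(n + 2704) = (-4740 + 2975/2122)*(817 + 2704) = -10055305/2122*3521 = -35404728905/2122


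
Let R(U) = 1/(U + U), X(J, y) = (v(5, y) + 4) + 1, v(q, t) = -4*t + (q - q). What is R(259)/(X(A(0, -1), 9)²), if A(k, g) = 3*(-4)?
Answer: 1/497798 ≈ 2.0088e-6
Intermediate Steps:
v(q, t) = -4*t (v(q, t) = -4*t + 0 = -4*t)
A(k, g) = -12
X(J, y) = 5 - 4*y (X(J, y) = (-4*y + 4) + 1 = (4 - 4*y) + 1 = 5 - 4*y)
R(U) = 1/(2*U)
R(259)/(X(A(0, -1), 9)²) = ((½)/259)/((5 - 4*9)²) = ((½)*(1/259))/((5 - 36)²) = 1/(518*((-31)²)) = (1/518)/961 = (1/518)*(1/961) = 1/497798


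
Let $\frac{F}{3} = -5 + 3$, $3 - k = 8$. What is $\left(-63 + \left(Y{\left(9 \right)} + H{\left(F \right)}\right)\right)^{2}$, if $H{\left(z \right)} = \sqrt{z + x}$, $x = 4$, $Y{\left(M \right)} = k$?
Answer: $\left(68 - i \sqrt{2}\right)^{2} \approx 4622.0 - 192.33 i$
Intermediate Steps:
$k = -5$ ($k = 3 - 8 = -5$)
$Y{\left(M \right)} = -5$
$F = -6$ ($F = 3 \left(-5 + 3\right) = 3 \left(-2\right) = -6$)
$H{\left(z \right)} = \sqrt{4 + z}$ ($H{\left(z \right)} = \sqrt{z + 4} = \sqrt{4 + z}$)
$\left(-63 + \left(Y{\left(9 \right)} + H{\left(F \right)}\right)\right)^{2} = \left(-63 - \left(5 - \sqrt{4 - 6}\right)\right)^{2} = \left(-63 - \left(5 - \sqrt{-2}\right)\right)^{2} = \left(-63 - \left(5 - i \sqrt{2}\right)\right)^{2} = \left(-68 + i \sqrt{2}\right)^{2}$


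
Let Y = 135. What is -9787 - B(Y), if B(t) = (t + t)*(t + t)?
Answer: -82687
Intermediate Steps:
B(t) = 4*t**2 (B(t) = (2*t)*(2*t) = 4*t**2)
-9787 - B(Y) = -9787 - 4*135**2 = -9787 - 4*18225 = -9787 - 1*72900 = -9787 - 72900 = -82687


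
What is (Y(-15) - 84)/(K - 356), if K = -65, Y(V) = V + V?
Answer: 114/421 ≈ 0.27078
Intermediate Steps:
Y(V) = 2*V
(Y(-15) - 84)/(K - 356) = (2*(-15) - 84)/(-65 - 356) = (-30 - 84)/(-421) = -114*(-1/421) = 114/421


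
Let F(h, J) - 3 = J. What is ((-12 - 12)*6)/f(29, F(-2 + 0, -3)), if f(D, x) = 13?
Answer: -144/13 ≈ -11.077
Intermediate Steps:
F(h, J) = 3 + J
((-12 - 12)*6)/f(29, F(-2 + 0, -3)) = ((-12 - 12)*6)/13 = -24*6*(1/13) = -144*1/13 = -144/13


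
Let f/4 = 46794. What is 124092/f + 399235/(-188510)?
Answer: -213894281/147018949 ≈ -1.4549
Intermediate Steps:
f = 187176 (f = 4*46794 = 187176)
124092/f + 399235/(-188510) = 124092/187176 + 399235/(-188510) = 124092*(1/187176) + 399235*(-1/188510) = 10341/15598 - 79847/37702 = -213894281/147018949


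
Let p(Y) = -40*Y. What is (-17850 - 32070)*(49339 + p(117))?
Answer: -2229377280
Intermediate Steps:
(-17850 - 32070)*(49339 + p(117)) = (-17850 - 32070)*(49339 - 40*117) = -49920*(49339 - 4680) = -49920*44659 = -2229377280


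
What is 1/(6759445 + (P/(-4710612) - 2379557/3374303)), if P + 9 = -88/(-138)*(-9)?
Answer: 121861913559676/823718816364797284615 ≈ 1.4794e-7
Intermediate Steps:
P = -339/23 (P = -9 - 88/(-138)*(-9) = -9 - 88*(-1/138)*(-9) = -9 + (44/69)*(-9) = -9 - 132/23 = -339/23 ≈ -14.739)
1/(6759445 + (P/(-4710612) - 2379557/3374303)) = 1/(6759445 + (-339/23/(-4710612) - 2379557/3374303)) = 1/(6759445 + (-339/23*(-1/4710612) - 2379557*1/3374303)) = 1/(6759445 + (113/36114692 - 2379557/3374303)) = 1/(6759445 - 85936586855205/121861913559676) = 1/(823718816364797284615/121861913559676) = 121861913559676/823718816364797284615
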